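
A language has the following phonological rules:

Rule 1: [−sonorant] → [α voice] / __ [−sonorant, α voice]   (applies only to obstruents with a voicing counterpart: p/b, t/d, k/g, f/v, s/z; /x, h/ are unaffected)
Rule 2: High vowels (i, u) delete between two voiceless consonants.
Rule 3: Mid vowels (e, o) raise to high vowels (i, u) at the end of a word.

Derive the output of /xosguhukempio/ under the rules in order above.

xozguhkempiu

Rule 1 (regressive voicing assimilation): /s/ precedes the voiced obstruent /g/, so it voices to [z] by assimilation. /xosguhukempio/ → xozguhukempio.
Rule 2 (high vowel syncope): /u/ is a high vowel flanked by voiceless consonants /h/ and /k/, so it deletes. /xozguhukempio/ → xozguhkempio.
Rule 3 (final vowel raising): /o/ is a mid vowel in word-final position, so it raises to [u]. /xozguhkempio/ → xozguhkempiu.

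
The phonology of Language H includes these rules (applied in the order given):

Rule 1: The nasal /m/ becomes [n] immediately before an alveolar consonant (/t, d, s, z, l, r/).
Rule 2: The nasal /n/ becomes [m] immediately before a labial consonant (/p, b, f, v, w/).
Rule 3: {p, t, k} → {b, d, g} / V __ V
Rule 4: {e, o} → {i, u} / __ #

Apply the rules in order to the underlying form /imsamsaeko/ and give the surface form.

Rule 1 (nasal place assimilation): /m/ precedes the alveolar consonant /s/, so it assimilates in place to [n]. /m/ precedes the alveolar consonant /s/, so it assimilates in place to [n]. /imsamsaeko/ → insansaeko.
Rule 2 (nasal place assimilation): no segment meets the environment; /insansaeko/ is unchanged.
Rule 3 (intervocalic voicing): /k/ is a voiceless stop between vowels /e/ and /o/, so it voices to [g]. /insansaeko/ → insansaego.
Rule 4 (final vowel raising): /o/ is a mid vowel in word-final position, so it raises to [u]. /insansaego/ → insansaegu.

insansaegu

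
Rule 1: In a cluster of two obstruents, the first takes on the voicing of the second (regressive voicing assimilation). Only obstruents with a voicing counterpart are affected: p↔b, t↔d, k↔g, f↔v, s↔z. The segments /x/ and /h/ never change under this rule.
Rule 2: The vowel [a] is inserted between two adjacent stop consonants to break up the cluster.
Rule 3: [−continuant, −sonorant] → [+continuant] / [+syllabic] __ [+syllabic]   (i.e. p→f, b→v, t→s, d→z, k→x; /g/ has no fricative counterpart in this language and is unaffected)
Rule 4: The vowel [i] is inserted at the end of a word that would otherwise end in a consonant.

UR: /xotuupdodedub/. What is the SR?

Rule 1 (regressive voicing assimilation): /p/ precedes the voiced obstruent /d/, so it voices to [b] by assimilation. /xotuupdodedub/ → xotuubdodedub.
Rule 2 (stop-cluster a-epenthesis): /b/ and /d/ form a stop–stop cluster, so [a] is inserted between them. /xotuubdodedub/ → xotuubadodedub.
Rule 3 (intervocalic spirantization): /t/ is a stop between vowels /o/ and /u/, so it spirantizes to the fricative [s]. /b/ is a stop between vowels /u/ and /a/, so it spirantizes to the fricative [v]. /d/ is a stop between vowels /a/ and /o/, so it spirantizes to the fricative [z]. /d/ is a stop between vowels /o/ and /e/, so it spirantizes to the fricative [z]. /d/ is a stop between vowels /e/ and /u/, so it spirantizes to the fricative [z]. /xotuubadodedub/ → xosuuvazozezub.
Rule 4 (final i-epenthesis): the form ends in the consonant /b/, so [i] is inserted word-finally. /xosuuvazozezub/ → xosuuvazozezubi.

xosuuvazozezubi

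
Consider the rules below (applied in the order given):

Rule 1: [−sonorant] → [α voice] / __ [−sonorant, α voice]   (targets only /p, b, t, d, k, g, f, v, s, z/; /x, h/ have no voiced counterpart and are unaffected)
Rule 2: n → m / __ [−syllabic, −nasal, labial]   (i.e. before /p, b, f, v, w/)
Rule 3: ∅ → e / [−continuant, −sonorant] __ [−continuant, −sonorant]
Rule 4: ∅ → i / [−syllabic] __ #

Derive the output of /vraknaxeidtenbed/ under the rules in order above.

Rule 1 (regressive voicing assimilation): /d/ precedes the voiceless obstruent /t/, so it devoices to [t] by assimilation. /vraknaxeidtenbed/ → vraknaxeittenbed.
Rule 2 (nasal place assimilation): /n/ precedes the labial consonant /b/, so it assimilates in place to [m]. /vraknaxeittenbed/ → vraknaxeittembed.
Rule 3 (stop-cluster e-epenthesis): /t/ and /t/ form a stop–stop cluster, so [e] is inserted between them. /vraknaxeittembed/ → vraknaxeitetembed.
Rule 4 (final i-epenthesis): the form ends in the consonant /d/, so [i] is inserted word-finally. /vraknaxeitetembed/ → vraknaxeitetembedi.

vraknaxeitetembedi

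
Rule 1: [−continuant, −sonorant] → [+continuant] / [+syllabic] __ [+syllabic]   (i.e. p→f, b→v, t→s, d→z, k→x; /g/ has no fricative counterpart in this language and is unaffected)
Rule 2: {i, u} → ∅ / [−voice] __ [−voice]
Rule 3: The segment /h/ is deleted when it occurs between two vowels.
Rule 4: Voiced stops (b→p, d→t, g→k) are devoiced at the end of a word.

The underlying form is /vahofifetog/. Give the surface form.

vaoffesok

Rule 1 (intervocalic spirantization): /t/ is a stop between vowels /e/ and /o/, so it spirantizes to the fricative [s]. /vahofifetog/ → vahofifesog.
Rule 2 (high vowel syncope): /i/ is a high vowel flanked by voiceless consonants /f/ and /f/, so it deletes. /vahofifesog/ → vahoffesog.
Rule 3 (intervocalic h-deletion): /h/ occurs between vowels /a/ and /o/, so it deletes. /vahoffesog/ → vaoffesog.
Rule 4 (final devoicing): /g/ is a voiced stop in word-final position, so it devoices to [k]. /vaoffesog/ → vaoffesok.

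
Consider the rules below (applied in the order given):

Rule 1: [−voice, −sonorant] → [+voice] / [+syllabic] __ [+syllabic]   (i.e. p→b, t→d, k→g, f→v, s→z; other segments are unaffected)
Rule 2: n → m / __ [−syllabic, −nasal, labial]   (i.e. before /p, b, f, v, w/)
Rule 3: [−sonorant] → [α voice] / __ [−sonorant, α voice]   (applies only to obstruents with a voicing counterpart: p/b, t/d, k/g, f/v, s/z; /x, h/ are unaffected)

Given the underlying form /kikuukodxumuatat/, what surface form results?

Rule 1 (intervocalic voicing): /k/ is a voiceless obstruent between vowels /i/ and /u/, so it voices to [g]. /k/ is a voiceless obstruent between vowels /u/ and /o/, so it voices to [g]. /t/ is a voiceless obstruent between vowels /a/ and /a/, so it voices to [d]. /kikuukodxumuatat/ → kiguugodxumuadat.
Rule 2 (nasal place assimilation): no segment meets the environment; /kiguugodxumuadat/ is unchanged.
Rule 3 (regressive voicing assimilation): /d/ precedes the voiceless obstruent /x/, so it devoices to [t] by assimilation. /kiguugodxumuadat/ → kiguugotxumuadat.

kiguugotxumuadat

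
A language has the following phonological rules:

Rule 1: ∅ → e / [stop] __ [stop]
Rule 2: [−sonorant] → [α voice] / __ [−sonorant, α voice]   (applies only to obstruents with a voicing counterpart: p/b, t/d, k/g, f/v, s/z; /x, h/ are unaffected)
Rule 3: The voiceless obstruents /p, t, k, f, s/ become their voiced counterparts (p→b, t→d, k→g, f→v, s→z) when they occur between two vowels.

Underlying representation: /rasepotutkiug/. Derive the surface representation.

Rule 1 (stop-cluster e-epenthesis): /t/ and /k/ form a stop–stop cluster, so [e] is inserted between them. /rasepotutkiug/ → rasepotutekiug.
Rule 2 (regressive voicing assimilation): no segment meets the environment; /rasepotutekiug/ is unchanged.
Rule 3 (intervocalic voicing): /s/ is a voiceless obstruent between vowels /a/ and /e/, so it voices to [z]. /p/ is a voiceless obstruent between vowels /e/ and /o/, so it voices to [b]. /t/ is a voiceless obstruent between vowels /o/ and /u/, so it voices to [d]. /t/ is a voiceless obstruent between vowels /u/ and /e/, so it voices to [d]. /k/ is a voiceless obstruent between vowels /e/ and /i/, so it voices to [g]. /rasepotutekiug/ → razebodudegiug.

razebodudegiug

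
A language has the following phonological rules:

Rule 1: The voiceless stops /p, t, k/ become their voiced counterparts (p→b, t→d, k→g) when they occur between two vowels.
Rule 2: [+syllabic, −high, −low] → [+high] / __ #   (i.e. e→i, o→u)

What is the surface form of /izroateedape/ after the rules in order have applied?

izroadeedabi

Rule 1 (intervocalic voicing): /t/ is a voiceless stop between vowels /a/ and /e/, so it voices to [d]. /p/ is a voiceless stop between vowels /a/ and /e/, so it voices to [b]. /izroateedape/ → izroadeedabe.
Rule 2 (final vowel raising): /e/ is a mid vowel in word-final position, so it raises to [i]. /izroadeedabe/ → izroadeedabi.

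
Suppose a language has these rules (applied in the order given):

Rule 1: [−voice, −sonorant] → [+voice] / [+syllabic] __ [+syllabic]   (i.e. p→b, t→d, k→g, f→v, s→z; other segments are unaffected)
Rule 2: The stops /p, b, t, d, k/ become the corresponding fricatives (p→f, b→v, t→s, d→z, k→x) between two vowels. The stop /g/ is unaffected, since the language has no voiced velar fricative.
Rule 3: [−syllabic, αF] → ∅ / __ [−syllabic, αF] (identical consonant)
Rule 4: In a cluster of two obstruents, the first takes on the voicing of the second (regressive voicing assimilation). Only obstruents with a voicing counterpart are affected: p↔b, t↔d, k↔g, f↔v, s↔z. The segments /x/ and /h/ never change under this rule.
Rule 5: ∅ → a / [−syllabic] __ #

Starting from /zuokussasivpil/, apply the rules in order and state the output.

Rule 1 (intervocalic voicing): /k/ is a voiceless obstruent between vowels /o/ and /u/, so it voices to [g]. /s/ is a voiceless obstruent between vowels /a/ and /i/, so it voices to [z]. /zuokussasivpil/ → zuogussazivpil.
Rule 2 (intervocalic spirantization): no segment meets the environment; /zuogussazivpil/ is unchanged.
Rule 3 (degemination): /ss/ is a geminate; the first /s/ deletes. /zuogussazivpil/ → zuogusazivpil.
Rule 4 (regressive voicing assimilation): /v/ precedes the voiceless obstruent /p/, so it devoices to [f] by assimilation. /zuogusazivpil/ → zuogusazifpil.
Rule 5 (final a-epenthesis): the form ends in the consonant /l/, so [a] is inserted word-finally. /zuogusazifpil/ → zuogusazifpila.

zuogusazifpila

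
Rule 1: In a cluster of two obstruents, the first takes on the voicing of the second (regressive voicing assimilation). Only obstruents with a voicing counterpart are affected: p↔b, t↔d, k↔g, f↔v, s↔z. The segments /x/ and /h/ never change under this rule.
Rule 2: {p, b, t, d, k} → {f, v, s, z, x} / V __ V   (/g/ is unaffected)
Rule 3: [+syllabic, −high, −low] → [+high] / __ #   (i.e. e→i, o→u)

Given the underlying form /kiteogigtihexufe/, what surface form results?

Rule 1 (regressive voicing assimilation): /g/ precedes the voiceless obstruent /t/, so it devoices to [k] by assimilation. /kiteogigtihexufe/ → kiteogiktihexufe.
Rule 2 (intervocalic spirantization): /t/ is a stop between vowels /i/ and /e/, so it spirantizes to the fricative [s]. /kiteogiktihexufe/ → kiseogiktihexufe.
Rule 3 (final vowel raising): /e/ is a mid vowel in word-final position, so it raises to [i]. /kiseogiktihexufe/ → kiseogiktihexufi.

kiseogiktihexufi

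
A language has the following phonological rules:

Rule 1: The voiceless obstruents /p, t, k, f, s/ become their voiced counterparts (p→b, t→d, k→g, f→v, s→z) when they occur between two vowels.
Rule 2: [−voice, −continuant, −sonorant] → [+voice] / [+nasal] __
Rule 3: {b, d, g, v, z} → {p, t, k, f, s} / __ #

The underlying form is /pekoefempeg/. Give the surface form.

Rule 1 (intervocalic voicing): /k/ is a voiceless obstruent between vowels /e/ and /o/, so it voices to [g]. /f/ is a voiceless obstruent between vowels /e/ and /e/, so it voices to [v]. /pekoefempeg/ → pegoevempeg.
Rule 2 (post-nasal voicing): /p/ is a voiceless stop immediately after the nasal /m/, so it voices to [b]. /pegoevempeg/ → pegoevembeg.
Rule 3 (final devoicing): /g/ is a voiced obstruent in word-final position, so it devoices to [k]. /pegoevembeg/ → pegoevembek.

pegoevembek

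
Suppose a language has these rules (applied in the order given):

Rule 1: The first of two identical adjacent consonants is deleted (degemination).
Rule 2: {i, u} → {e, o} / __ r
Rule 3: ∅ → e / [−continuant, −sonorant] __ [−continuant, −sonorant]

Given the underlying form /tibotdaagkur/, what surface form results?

Rule 1 (degemination): no segment meets the environment; /tibotdaagkur/ is unchanged.
Rule 2 (pre-rhotic lowering): /u/ is a high vowel immediately before /r/, so it lowers to [o]. /tibotdaagkur/ → tibotdaagkor.
Rule 3 (stop-cluster e-epenthesis): /t/ and /d/ form a stop–stop cluster, so [e] is inserted between them. /g/ and /k/ form a stop–stop cluster, so [e] is inserted between them. /tibotdaagkor/ → tibotedaagekor.

tibotedaagekor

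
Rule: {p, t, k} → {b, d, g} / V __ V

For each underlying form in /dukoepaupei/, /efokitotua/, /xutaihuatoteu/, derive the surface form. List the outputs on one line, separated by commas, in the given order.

/dukoepaupei/: /k/ is a voiceless stop between vowels /u/ and /o/, so it voices to [g]. /p/ is a voiceless stop between vowels /e/ and /a/, so it voices to [b]. /p/ is a voiceless stop between vowels /u/ and /e/, so it voices to [b]. → [dugoebaubei].
/efokitotua/: /k/ is a voiceless stop between vowels /o/ and /i/, so it voices to [g]. /t/ is a voiceless stop between vowels /i/ and /o/, so it voices to [d]. /t/ is a voiceless stop between vowels /o/ and /u/, so it voices to [d]. → [efogidodua].
/xutaihuatoteu/: /t/ is a voiceless stop between vowels /u/ and /a/, so it voices to [d]. /t/ is a voiceless stop between vowels /a/ and /o/, so it voices to [d]. /t/ is a voiceless stop between vowels /o/ and /e/, so it voices to [d]. → [xudaihuadodeu].

dugoebaubei, efogidodua, xudaihuadodeu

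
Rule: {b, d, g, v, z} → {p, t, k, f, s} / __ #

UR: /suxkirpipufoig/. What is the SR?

suxkirpipufoik

/g/ is a voiced obstruent in word-final position, so it devoices to [k].
Surface form: [suxkirpipufoik].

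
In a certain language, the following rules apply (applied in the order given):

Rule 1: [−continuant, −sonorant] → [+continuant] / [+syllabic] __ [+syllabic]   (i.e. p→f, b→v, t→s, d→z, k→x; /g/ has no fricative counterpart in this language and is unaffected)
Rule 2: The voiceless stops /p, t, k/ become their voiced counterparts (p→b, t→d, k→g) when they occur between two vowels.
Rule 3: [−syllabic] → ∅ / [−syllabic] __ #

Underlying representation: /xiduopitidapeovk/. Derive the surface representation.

Rule 1 (intervocalic spirantization): /d/ is a stop between vowels /i/ and /u/, so it spirantizes to the fricative [z]. /p/ is a stop between vowels /o/ and /i/, so it spirantizes to the fricative [f]. /t/ is a stop between vowels /i/ and /i/, so it spirantizes to the fricative [s]. /d/ is a stop between vowels /i/ and /a/, so it spirantizes to the fricative [z]. /p/ is a stop between vowels /a/ and /e/, so it spirantizes to the fricative [f]. /xiduopitidapeovk/ → xizuofisizafeovk.
Rule 2 (intervocalic voicing): no segment meets the environment; /xizuofisizafeovk/ is unchanged.
Rule 3 (final cluster simplification): /k/ is the second consonant of a word-final cluster /vk/, so it deletes. /xizuofisizafeovk/ → xizuofisizafeov.

xizuofisizafeov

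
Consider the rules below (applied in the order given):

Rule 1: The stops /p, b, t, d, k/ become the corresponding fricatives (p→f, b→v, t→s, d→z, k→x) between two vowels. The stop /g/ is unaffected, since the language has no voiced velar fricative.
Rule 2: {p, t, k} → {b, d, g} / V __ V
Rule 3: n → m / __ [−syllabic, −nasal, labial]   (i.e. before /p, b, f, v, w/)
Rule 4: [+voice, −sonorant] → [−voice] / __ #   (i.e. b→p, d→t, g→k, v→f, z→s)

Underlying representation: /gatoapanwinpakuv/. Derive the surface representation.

gasoafamwimpaxuf

Rule 1 (intervocalic spirantization): /t/ is a stop between vowels /a/ and /o/, so it spirantizes to the fricative [s]. /p/ is a stop between vowels /a/ and /a/, so it spirantizes to the fricative [f]. /k/ is a stop between vowels /a/ and /u/, so it spirantizes to the fricative [x]. /gatoapanwinpakuv/ → gasoafanwinpaxuv.
Rule 2 (intervocalic voicing): no segment meets the environment; /gasoafanwinpaxuv/ is unchanged.
Rule 3 (nasal place assimilation): /n/ precedes the labial consonant /w/, so it assimilates in place to [m]. /n/ precedes the labial consonant /p/, so it assimilates in place to [m]. /gasoafanwinpaxuv/ → gasoafamwimpaxuv.
Rule 4 (final devoicing): /v/ is a voiced obstruent in word-final position, so it devoices to [f]. /gasoafamwimpaxuv/ → gasoafamwimpaxuf.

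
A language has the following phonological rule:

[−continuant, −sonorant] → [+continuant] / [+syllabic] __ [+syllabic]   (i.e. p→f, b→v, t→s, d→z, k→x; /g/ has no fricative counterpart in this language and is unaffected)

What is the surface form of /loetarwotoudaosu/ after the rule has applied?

/t/ is a stop between vowels /e/ and /a/, so it spirantizes to the fricative [s].
/t/ is a stop between vowels /o/ and /o/, so it spirantizes to the fricative [s].
/d/ is a stop between vowels /u/ and /a/, so it spirantizes to the fricative [z].
Surface form: [loesarwosouzaosu].

loesarwosouzaosu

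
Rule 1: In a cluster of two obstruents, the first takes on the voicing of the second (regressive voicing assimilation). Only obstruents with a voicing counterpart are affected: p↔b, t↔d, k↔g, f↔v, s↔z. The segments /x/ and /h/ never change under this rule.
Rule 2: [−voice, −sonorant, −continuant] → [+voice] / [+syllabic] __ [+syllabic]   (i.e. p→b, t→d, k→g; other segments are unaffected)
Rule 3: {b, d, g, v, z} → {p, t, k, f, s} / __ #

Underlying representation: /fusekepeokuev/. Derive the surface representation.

fusegebeoguef

Rule 1 (regressive voicing assimilation): no segment meets the environment; /fusekepeokuev/ is unchanged.
Rule 2 (intervocalic voicing): /k/ is a voiceless stop between vowels /e/ and /e/, so it voices to [g]. /p/ is a voiceless stop between vowels /e/ and /e/, so it voices to [b]. /k/ is a voiceless stop between vowels /o/ and /u/, so it voices to [g]. /fusekepeokuev/ → fusegebeoguev.
Rule 3 (final devoicing): /v/ is a voiced obstruent in word-final position, so it devoices to [f]. /fusegebeoguev/ → fusegebeoguef.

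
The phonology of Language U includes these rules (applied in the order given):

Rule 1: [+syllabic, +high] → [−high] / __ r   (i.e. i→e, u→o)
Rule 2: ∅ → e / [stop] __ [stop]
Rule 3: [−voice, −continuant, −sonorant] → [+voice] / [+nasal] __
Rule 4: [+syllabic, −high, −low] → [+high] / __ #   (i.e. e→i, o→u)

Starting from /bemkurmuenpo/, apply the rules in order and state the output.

Rule 1 (pre-rhotic lowering): /u/ is a high vowel immediately before /r/, so it lowers to [o]. /bemkurmuenpo/ → bemkormuenpo.
Rule 2 (stop-cluster e-epenthesis): no segment meets the environment; /bemkormuenpo/ is unchanged.
Rule 3 (post-nasal voicing): /k/ is a voiceless stop immediately after the nasal /m/, so it voices to [g]. /p/ is a voiceless stop immediately after the nasal /n/, so it voices to [b]. /bemkormuenpo/ → bemgormuenbo.
Rule 4 (final vowel raising): /o/ is a mid vowel in word-final position, so it raises to [u]. /bemgormuenbo/ → bemgormuenbu.

bemgormuenbu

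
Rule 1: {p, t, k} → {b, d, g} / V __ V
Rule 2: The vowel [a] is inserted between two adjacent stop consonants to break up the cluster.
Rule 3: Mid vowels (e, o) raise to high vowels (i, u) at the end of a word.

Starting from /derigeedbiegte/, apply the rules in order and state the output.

derigeedabiegati

Rule 1 (intervocalic voicing): no segment meets the environment; /derigeedbiegte/ is unchanged.
Rule 2 (stop-cluster a-epenthesis): /d/ and /b/ form a stop–stop cluster, so [a] is inserted between them. /g/ and /t/ form a stop–stop cluster, so [a] is inserted between them. /derigeedbiegte/ → derigeedabiegate.
Rule 3 (final vowel raising): /e/ is a mid vowel in word-final position, so it raises to [i]. /derigeedabiegate/ → derigeedabiegati.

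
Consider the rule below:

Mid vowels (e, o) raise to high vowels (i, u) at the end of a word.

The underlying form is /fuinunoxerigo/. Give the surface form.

fuinunoxerigu

Scanning /fuinunoxerigo/: /o/ at position 7 is not in the conditioning environment; /e/ at position 9 is not in the conditioning environment; /o/ is a mid vowel in word-final position, so it raises to [u].
Result: [fuinunoxerigu].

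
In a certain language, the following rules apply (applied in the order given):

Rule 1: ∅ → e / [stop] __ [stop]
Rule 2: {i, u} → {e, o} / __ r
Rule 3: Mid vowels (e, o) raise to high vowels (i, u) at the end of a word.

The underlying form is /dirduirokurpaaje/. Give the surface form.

Rule 1 (stop-cluster e-epenthesis): no segment meets the environment; /dirduirokurpaaje/ is unchanged.
Rule 2 (pre-rhotic lowering): /i/ is a high vowel immediately before /r/, so it lowers to [e]. /i/ is a high vowel immediately before /r/, so it lowers to [e]. /u/ is a high vowel immediately before /r/, so it lowers to [o]. /dirduirokurpaaje/ → derduerokorpaaje.
Rule 3 (final vowel raising): /e/ is a mid vowel in word-final position, so it raises to [i]. /derduerokorpaaje/ → derduerokorpaaji.

derduerokorpaaji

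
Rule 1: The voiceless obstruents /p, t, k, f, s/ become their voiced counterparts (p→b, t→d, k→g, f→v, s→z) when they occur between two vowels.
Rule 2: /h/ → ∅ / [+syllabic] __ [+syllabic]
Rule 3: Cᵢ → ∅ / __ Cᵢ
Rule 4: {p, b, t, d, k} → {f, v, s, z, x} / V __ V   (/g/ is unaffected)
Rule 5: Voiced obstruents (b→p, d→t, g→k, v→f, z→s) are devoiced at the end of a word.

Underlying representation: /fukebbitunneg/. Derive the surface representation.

Rule 1 (intervocalic voicing): /k/ is a voiceless obstruent between vowels /u/ and /e/, so it voices to [g]. /t/ is a voiceless obstruent between vowels /i/ and /u/, so it voices to [d]. /fukebbitunneg/ → fugebbidunneg.
Rule 2 (intervocalic h-deletion): no segment meets the environment; /fugebbidunneg/ is unchanged.
Rule 3 (degemination): /bb/ is a geminate; the first /b/ deletes. /nn/ is a geminate; the first /n/ deletes. /fugebbidunneg/ → fugebiduneg.
Rule 4 (intervocalic spirantization): /b/ is a stop between vowels /e/ and /i/, so it spirantizes to the fricative [v]. /d/ is a stop between vowels /i/ and /u/, so it spirantizes to the fricative [z]. /fugebiduneg/ → fugevizuneg.
Rule 5 (final devoicing): /g/ is a voiced obstruent in word-final position, so it devoices to [k]. /fugevizuneg/ → fugevizunek.

fugevizunek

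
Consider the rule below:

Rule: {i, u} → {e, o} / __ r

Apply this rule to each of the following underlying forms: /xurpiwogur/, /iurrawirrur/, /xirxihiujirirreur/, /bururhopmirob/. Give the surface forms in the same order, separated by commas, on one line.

/xurpiwogur/: /u/ is a high vowel immediately before /r/, so it lowers to [o]. /u/ is a high vowel immediately before /r/, so it lowers to [o]. → [xorpiwogor].
/iurrawirrur/: /u/ is a high vowel immediately before /r/, so it lowers to [o]. /i/ is a high vowel immediately before /r/, so it lowers to [e]. /u/ is a high vowel immediately before /r/, so it lowers to [o]. → [iorrawerror].
/xirxihiujirirreur/: /i/ is a high vowel immediately before /r/, so it lowers to [e]. /i/ is a high vowel immediately before /r/, so it lowers to [e]. /i/ is a high vowel immediately before /r/, so it lowers to [e]. /u/ is a high vowel immediately before /r/, so it lowers to [o]. → [xerxihiujererreor].
/bururhopmirob/: /u/ is a high vowel immediately before /r/, so it lowers to [o]. /u/ is a high vowel immediately before /r/, so it lowers to [o]. /i/ is a high vowel immediately before /r/, so it lowers to [e]. → [bororhopmerob].

xorpiwogor, iorrawerror, xerxihiujererreor, bororhopmerob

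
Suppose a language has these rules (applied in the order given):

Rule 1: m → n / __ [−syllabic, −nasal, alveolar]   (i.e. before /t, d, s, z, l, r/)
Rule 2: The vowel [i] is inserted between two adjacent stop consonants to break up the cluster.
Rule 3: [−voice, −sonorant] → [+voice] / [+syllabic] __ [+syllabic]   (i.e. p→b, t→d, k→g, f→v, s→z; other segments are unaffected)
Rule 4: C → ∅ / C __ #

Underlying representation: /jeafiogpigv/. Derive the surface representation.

jeaviogibig

Rule 1 (nasal place assimilation): no segment meets the environment; /jeafiogpigv/ is unchanged.
Rule 2 (stop-cluster i-epenthesis): /g/ and /p/ form a stop–stop cluster, so [i] is inserted between them. /jeafiogpigv/ → jeafiogipigv.
Rule 3 (intervocalic voicing): /f/ is a voiceless obstruent between vowels /a/ and /i/, so it voices to [v]. /p/ is a voiceless obstruent between vowels /i/ and /i/, so it voices to [b]. /jeafiogipigv/ → jeaviogibigv.
Rule 4 (final cluster simplification): /v/ is the second consonant of a word-final cluster /gv/, so it deletes. /jeaviogibigv/ → jeaviogibig.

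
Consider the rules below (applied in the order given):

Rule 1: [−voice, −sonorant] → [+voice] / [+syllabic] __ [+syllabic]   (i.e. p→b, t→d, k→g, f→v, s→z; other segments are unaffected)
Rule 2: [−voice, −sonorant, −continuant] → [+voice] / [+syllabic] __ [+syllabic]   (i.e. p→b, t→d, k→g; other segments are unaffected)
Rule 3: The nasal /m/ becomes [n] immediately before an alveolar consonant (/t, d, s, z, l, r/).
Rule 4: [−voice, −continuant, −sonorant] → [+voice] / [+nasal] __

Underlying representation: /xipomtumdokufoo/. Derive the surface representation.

xibondundoguvoo

Rule 1 (intervocalic voicing): /p/ is a voiceless obstruent between vowels /i/ and /o/, so it voices to [b]. /k/ is a voiceless obstruent between vowels /o/ and /u/, so it voices to [g]. /f/ is a voiceless obstruent between vowels /u/ and /o/, so it voices to [v]. /xipomtumdokufoo/ → xibomtumdoguvoo.
Rule 2 (intervocalic voicing): no segment meets the environment; /xibomtumdoguvoo/ is unchanged.
Rule 3 (nasal place assimilation): /m/ precedes the alveolar consonant /t/, so it assimilates in place to [n]. /m/ precedes the alveolar consonant /d/, so it assimilates in place to [n]. /xibomtumdoguvoo/ → xibontundoguvoo.
Rule 4 (post-nasal voicing): /t/ is a voiceless stop immediately after the nasal /n/, so it voices to [d]. /xibontundoguvoo/ → xibondundoguvoo.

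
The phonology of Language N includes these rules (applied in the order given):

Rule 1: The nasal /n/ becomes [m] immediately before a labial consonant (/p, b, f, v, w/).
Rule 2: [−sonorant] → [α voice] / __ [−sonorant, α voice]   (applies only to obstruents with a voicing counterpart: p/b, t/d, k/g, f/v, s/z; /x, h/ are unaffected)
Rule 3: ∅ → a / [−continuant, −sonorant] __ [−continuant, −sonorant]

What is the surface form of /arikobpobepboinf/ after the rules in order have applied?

Rule 1 (nasal place assimilation): /n/ precedes the labial consonant /f/, so it assimilates in place to [m]. /arikobpobepboinf/ → arikobpobepboimf.
Rule 2 (regressive voicing assimilation): /b/ precedes the voiceless obstruent /p/, so it devoices to [p] by assimilation. /p/ precedes the voiced obstruent /b/, so it voices to [b] by assimilation. /arikobpobepboimf/ → arikoppobebboimf.
Rule 3 (stop-cluster a-epenthesis): /p/ and /p/ form a stop–stop cluster, so [a] is inserted between them. /b/ and /b/ form a stop–stop cluster, so [a] is inserted between them. /arikoppobebboimf/ → arikopapobebaboimf.

arikopapobebaboimf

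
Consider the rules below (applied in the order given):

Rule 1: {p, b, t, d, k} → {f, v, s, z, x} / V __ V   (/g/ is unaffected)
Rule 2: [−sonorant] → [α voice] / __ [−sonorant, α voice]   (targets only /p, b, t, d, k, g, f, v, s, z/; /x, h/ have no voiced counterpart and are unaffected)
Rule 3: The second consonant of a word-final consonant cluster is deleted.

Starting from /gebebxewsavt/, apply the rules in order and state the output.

gevepxewsaf

Rule 1 (intervocalic spirantization): /b/ is a stop between vowels /e/ and /e/, so it spirantizes to the fricative [v]. /gebebxewsavt/ → gevebxewsavt.
Rule 2 (regressive voicing assimilation): /b/ precedes the voiceless obstruent /x/, so it devoices to [p] by assimilation. /v/ precedes the voiceless obstruent /t/, so it devoices to [f] by assimilation. /gevebxewsavt/ → gevepxewsaft.
Rule 3 (final cluster simplification): /t/ is the second consonant of a word-final cluster /ft/, so it deletes. /gevepxewsaft/ → gevepxewsaf.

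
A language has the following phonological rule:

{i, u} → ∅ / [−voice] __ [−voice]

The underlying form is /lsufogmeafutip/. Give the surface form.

/u/ is a high vowel flanked by voiceless consonants /s/ and /f/, so it deletes.
/u/ is a high vowel flanked by voiceless consonants /f/ and /t/, so it deletes.
/i/ is a high vowel flanked by voiceless consonants /t/ and /p/, so it deletes.
Surface form: [lsfogmeaftp].

lsfogmeaftp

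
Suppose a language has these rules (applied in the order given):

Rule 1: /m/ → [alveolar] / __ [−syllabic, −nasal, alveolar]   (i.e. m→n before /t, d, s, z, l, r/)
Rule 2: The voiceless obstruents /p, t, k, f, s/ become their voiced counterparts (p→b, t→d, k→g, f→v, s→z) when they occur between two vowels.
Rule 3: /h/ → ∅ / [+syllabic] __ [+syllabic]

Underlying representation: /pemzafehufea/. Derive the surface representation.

penzaveuvea

Rule 1 (nasal place assimilation): /m/ precedes the alveolar consonant /z/, so it assimilates in place to [n]. /pemzafehufea/ → penzafehufea.
Rule 2 (intervocalic voicing): /f/ is a voiceless obstruent between vowels /a/ and /e/, so it voices to [v]. /f/ is a voiceless obstruent between vowels /u/ and /e/, so it voices to [v]. /penzafehufea/ → penzavehuvea.
Rule 3 (intervocalic h-deletion): /h/ occurs between vowels /e/ and /u/, so it deletes. /penzavehuvea/ → penzaveuvea.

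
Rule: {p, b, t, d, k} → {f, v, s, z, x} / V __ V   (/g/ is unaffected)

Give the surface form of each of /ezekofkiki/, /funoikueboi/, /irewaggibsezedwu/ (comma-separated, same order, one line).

ezexofkixi, funoixuevoi, irewaggibsezedwu

/ezekofkiki/: /k/ is a stop between vowels /e/ and /o/, so it spirantizes to the fricative [x]. /k/ is a stop between vowels /i/ and /i/, so it spirantizes to the fricative [x]. → [ezexofkixi].
/funoikueboi/: /k/ is a stop between vowels /i/ and /u/, so it spirantizes to the fricative [x]. /b/ is a stop between vowels /e/ and /o/, so it spirantizes to the fricative [v]. → [funoixuevoi].
/irewaggibsezedwu/: the rule's environment is not met; surfaces unchanged as [irewaggibsezedwu].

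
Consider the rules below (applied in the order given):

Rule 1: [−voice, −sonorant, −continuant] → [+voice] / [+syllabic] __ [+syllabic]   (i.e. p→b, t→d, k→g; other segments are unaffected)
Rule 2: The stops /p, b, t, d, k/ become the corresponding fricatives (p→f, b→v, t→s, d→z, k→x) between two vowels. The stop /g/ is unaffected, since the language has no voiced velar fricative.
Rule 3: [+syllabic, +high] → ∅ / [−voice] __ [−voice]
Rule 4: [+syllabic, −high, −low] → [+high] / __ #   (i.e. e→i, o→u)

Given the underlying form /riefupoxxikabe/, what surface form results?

riefuvoxxigavi

Rule 1 (intervocalic voicing): /p/ is a voiceless stop between vowels /u/ and /o/, so it voices to [b]. /k/ is a voiceless stop between vowels /i/ and /a/, so it voices to [g]. /riefupoxxikabe/ → riefuboxxigabe.
Rule 2 (intervocalic spirantization): /b/ is a stop between vowels /u/ and /o/, so it spirantizes to the fricative [v]. /b/ is a stop between vowels /a/ and /e/, so it spirantizes to the fricative [v]. /riefuboxxigabe/ → riefuvoxxigave.
Rule 3 (high vowel syncope): no segment meets the environment; /riefuvoxxigave/ is unchanged.
Rule 4 (final vowel raising): /e/ is a mid vowel in word-final position, so it raises to [i]. /riefuvoxxigave/ → riefuvoxxigavi.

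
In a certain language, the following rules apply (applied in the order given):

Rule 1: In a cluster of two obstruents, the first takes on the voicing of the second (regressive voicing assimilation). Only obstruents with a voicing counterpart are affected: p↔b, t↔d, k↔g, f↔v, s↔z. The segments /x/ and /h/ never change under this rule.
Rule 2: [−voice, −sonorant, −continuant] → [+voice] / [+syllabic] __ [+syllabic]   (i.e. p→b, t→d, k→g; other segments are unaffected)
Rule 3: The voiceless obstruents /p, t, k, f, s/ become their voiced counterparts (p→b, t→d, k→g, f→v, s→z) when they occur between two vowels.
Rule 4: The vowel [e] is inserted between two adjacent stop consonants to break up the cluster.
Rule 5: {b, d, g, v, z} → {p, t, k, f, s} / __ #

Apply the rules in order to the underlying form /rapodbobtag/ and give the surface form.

Rule 1 (regressive voicing assimilation): /b/ precedes the voiceless obstruent /t/, so it devoices to [p] by assimilation. /rapodbobtag/ → rapodboptag.
Rule 2 (intervocalic voicing): /p/ is a voiceless stop between vowels /a/ and /o/, so it voices to [b]. /rapodboptag/ → rabodboptag.
Rule 3 (intervocalic voicing): no segment meets the environment; /rabodboptag/ is unchanged.
Rule 4 (stop-cluster e-epenthesis): /d/ and /b/ form a stop–stop cluster, so [e] is inserted between them. /p/ and /t/ form a stop–stop cluster, so [e] is inserted between them. /rabodboptag/ → rabodebopetag.
Rule 5 (final devoicing): /g/ is a voiced obstruent in word-final position, so it devoices to [k]. /rabodebopetag/ → rabodebopetak.

rabodebopetak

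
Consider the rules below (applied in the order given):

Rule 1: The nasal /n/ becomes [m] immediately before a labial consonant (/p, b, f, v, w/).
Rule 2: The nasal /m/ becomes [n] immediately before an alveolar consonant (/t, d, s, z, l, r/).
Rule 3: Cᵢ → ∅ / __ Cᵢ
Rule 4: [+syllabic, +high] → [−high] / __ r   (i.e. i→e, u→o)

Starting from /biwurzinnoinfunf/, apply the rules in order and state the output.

Rule 1 (nasal place assimilation): /n/ precedes the labial consonant /f/, so it assimilates in place to [m]. /n/ precedes the labial consonant /f/, so it assimilates in place to [m]. /biwurzinnoinfunf/ → biwurzinnoimfumf.
Rule 2 (nasal place assimilation): no segment meets the environment; /biwurzinnoimfumf/ is unchanged.
Rule 3 (degemination): /nn/ is a geminate; the first /n/ deletes. /biwurzinnoimfumf/ → biwurzinoimfumf.
Rule 4 (pre-rhotic lowering): /u/ is a high vowel immediately before /r/, so it lowers to [o]. /biwurzinoimfumf/ → biworzinoimfumf.

biworzinoimfumf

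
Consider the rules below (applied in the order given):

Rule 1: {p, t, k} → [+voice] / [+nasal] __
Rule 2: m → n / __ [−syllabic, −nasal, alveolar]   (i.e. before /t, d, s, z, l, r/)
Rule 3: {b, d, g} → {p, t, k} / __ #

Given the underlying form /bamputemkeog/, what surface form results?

bambutemgeok

Rule 1 (post-nasal voicing): /p/ is a voiceless stop immediately after the nasal /m/, so it voices to [b]. /k/ is a voiceless stop immediately after the nasal /m/, so it voices to [g]. /bamputemkeog/ → bambutemgeog.
Rule 2 (nasal place assimilation): no segment meets the environment; /bambutemgeog/ is unchanged.
Rule 3 (final devoicing): /g/ is a voiced stop in word-final position, so it devoices to [k]. /bambutemgeog/ → bambutemgeok.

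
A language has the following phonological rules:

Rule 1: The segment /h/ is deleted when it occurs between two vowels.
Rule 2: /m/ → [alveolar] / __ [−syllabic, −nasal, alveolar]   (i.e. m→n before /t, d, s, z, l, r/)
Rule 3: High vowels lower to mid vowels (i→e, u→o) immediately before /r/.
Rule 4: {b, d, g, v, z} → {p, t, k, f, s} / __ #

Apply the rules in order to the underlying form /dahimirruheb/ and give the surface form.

Rule 1 (intervocalic h-deletion): /h/ occurs between vowels /a/ and /i/, so it deletes. /h/ occurs between vowels /u/ and /e/, so it deletes. /dahimirruheb/ → daimirrueb.
Rule 2 (nasal place assimilation): no segment meets the environment; /daimirrueb/ is unchanged.
Rule 3 (pre-rhotic lowering): /i/ is a high vowel immediately before /r/, so it lowers to [e]. /daimirrueb/ → daimerrueb.
Rule 4 (final devoicing): /b/ is a voiced obstruent in word-final position, so it devoices to [p]. /daimerrueb/ → daimerruep.

daimerruep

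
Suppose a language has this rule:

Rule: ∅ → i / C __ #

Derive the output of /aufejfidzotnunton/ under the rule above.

the form ends in the consonant /n/, so [i] is inserted word-finally.
Surface form: [aufejfidzotnuntoni].

aufejfidzotnuntoni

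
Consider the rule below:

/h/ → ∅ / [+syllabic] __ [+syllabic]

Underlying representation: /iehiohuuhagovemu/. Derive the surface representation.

ieiouuagovemu

/h/ occurs between vowels /e/ and /i/, so it deletes.
/h/ occurs between vowels /o/ and /u/, so it deletes.
/h/ occurs between vowels /u/ and /a/, so it deletes.
Surface form: [ieiouuagovemu].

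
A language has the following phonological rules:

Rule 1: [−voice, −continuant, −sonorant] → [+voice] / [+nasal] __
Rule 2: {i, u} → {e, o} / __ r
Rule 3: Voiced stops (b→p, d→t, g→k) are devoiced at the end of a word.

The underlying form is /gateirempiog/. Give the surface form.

Rule 1 (post-nasal voicing): /p/ is a voiceless stop immediately after the nasal /m/, so it voices to [b]. /gateirempiog/ → gateirembiog.
Rule 2 (pre-rhotic lowering): /i/ is a high vowel immediately before /r/, so it lowers to [e]. /gateirembiog/ → gateerembiog.
Rule 3 (final devoicing): /g/ is a voiced stop in word-final position, so it devoices to [k]. /gateerembiog/ → gateerembiok.

gateerembiok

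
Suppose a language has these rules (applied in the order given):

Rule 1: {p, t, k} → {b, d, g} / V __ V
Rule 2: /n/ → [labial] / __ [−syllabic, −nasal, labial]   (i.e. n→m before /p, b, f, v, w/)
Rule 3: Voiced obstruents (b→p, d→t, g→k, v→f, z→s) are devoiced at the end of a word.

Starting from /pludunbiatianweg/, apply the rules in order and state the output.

Rule 1 (intervocalic voicing): /t/ is a voiceless stop between vowels /a/ and /i/, so it voices to [d]. /pludunbiatianweg/ → pludunbiadianweg.
Rule 2 (nasal place assimilation): /n/ precedes the labial consonant /b/, so it assimilates in place to [m]. /n/ precedes the labial consonant /w/, so it assimilates in place to [m]. /pludunbiadianweg/ → pludumbiadiamweg.
Rule 3 (final devoicing): /g/ is a voiced obstruent in word-final position, so it devoices to [k]. /pludumbiadiamweg/ → pludumbiadiamwek.

pludumbiadiamwek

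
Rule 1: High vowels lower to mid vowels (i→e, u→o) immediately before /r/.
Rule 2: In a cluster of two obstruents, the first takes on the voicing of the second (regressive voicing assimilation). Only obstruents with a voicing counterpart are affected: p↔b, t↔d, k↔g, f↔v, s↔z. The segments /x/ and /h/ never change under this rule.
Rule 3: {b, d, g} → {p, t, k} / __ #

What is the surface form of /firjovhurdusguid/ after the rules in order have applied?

ferjofhorduzguit

Rule 1 (pre-rhotic lowering): /i/ is a high vowel immediately before /r/, so it lowers to [e]. /u/ is a high vowel immediately before /r/, so it lowers to [o]. /firjovhurdusguid/ → ferjovhordusguid.
Rule 2 (regressive voicing assimilation): /v/ precedes the voiceless obstruent /h/, so it devoices to [f] by assimilation. /s/ precedes the voiced obstruent /g/, so it voices to [z] by assimilation. /ferjovhordusguid/ → ferjofhorduzguid.
Rule 3 (final devoicing): /d/ is a voiced stop in word-final position, so it devoices to [t]. /ferjofhorduzguid/ → ferjofhorduzguit.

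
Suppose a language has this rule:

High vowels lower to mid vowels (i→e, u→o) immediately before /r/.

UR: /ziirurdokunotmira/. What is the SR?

zierordokunotmera

/i/ is a high vowel immediately before /r/, so it lowers to [e].
/u/ is a high vowel immediately before /r/, so it lowers to [o].
/i/ is a high vowel immediately before /r/, so it lowers to [e].
The other instances of /i/, /u/ do not occur in the required environment and remain unchanged.
Surface form: [zierordokunotmera].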